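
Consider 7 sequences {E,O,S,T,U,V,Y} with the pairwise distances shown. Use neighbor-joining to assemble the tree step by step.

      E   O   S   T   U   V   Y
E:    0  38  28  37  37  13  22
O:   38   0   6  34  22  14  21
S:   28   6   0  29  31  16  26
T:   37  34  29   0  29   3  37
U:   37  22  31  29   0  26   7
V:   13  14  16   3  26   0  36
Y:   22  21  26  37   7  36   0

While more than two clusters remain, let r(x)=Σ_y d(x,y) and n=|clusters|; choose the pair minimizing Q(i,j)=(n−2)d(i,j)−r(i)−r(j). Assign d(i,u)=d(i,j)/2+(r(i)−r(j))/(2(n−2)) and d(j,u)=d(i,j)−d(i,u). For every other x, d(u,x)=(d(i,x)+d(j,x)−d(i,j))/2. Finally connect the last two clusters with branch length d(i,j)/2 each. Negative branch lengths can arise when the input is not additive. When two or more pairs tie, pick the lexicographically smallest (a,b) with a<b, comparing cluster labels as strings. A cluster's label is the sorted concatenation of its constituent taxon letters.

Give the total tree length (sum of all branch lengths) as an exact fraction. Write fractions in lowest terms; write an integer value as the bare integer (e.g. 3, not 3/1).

1. join U+Y (d=7, Q=-266) ⇒ UY; edges |U|=19/5, |Y|=16/5
  updated: d(E,UY)=26, d(O,UY)=18, d(S,UY)=25, d(T,UY)=59/2, d(UY,V)=55/2
2. join T+V (d=3, Q=-194) ⇒ TV; edges |T|=71/8, |V|=-47/8
  updated: d(E,TV)=47/2, d(O,TV)=45/2, d(S,TV)=21, d(TV,UY)=27
3. join O+S (d=6, Q=-293/2) ⇒ OS; edges |O|=15/4, |S|=9/4
  updated: d(E,OS)=30, d(OS,TV)=75/4, d(OS,UY)=37/2
4. join E+TV (d=47/2, Q=-407/4) ⇒ ETV; edges |E|=229/16, |TV|=147/16
  updated: d(ETV,OS)=101/8, d(ETV,UY)=59/4
5. join ETV+OS (d=101/8, Q=-367/8) ⇒ EOSTV; edges |ETV|=71/16, |OS|=131/16
  updated: d(EOSTV,UY)=165/16
6. join EOSTV+UY (d=165/16) ⇒ EOSTUVY; edges |EOSTV|=165/32, |UY|=165/32
final tree: (((E:229/16,(T:71/8,V:-47/8):147/16):71/16,(O:15/4,S:9/4):131/16):165/32,(U:19/5,Y:16/5):165/32)
total length: 999/16

999/16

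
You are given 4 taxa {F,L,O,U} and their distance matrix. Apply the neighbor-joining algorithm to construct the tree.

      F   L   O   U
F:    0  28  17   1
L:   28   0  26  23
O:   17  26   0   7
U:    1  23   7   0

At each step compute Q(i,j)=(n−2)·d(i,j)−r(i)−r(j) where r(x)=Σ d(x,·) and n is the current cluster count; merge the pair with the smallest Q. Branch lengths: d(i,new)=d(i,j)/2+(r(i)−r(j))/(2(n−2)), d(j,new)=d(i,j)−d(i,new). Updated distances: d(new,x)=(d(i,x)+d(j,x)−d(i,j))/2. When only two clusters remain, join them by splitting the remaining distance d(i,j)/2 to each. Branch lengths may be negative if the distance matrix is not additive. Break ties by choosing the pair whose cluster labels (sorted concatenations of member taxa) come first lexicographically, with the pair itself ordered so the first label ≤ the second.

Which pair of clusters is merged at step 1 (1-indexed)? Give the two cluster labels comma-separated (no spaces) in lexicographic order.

F,U

iteration 1: select F,U (d=1, Q=-75); attach at lengths (17/4, -13/4); label the merged cluster FU
  updated: d(FU,L)=25, d(FU,O)=23/2
iteration 2: select FU,L (d=25, Q=-125/2); attach at lengths (21/4, 79/4); label the merged cluster FLU
  updated: d(FLU,O)=25/4
iteration 3: select FLU,O (d=25/4); attach at lengths (25/8, 25/8); label the merged cluster FLOU
final tree: (((F:17/4,U:-13/4):21/4,L:79/4):25/8,O:25/8)
total length: 129/4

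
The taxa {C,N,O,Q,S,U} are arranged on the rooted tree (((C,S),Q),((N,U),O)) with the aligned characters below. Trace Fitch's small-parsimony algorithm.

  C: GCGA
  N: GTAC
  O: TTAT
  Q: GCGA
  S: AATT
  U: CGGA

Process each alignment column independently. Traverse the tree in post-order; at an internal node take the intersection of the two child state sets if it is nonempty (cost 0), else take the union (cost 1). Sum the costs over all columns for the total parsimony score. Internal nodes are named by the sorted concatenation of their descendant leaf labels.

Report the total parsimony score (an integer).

[col 0] CS: children C:{G}, S:{A} ∪→ {A,G}; cost 1
[col 0] CQS: children CS:{A,G}, Q:{G} ∩→ {G}; cost 0
[col 0] NU: children N:{G}, U:{C} ∪→ {C,G}; cost 1
[col 0] NOU: children NU:{C,G}, O:{T} ∪→ {C,G,T}; cost 1
[col 0] CNOQSU: children CQS:{G}, NOU:{C,G,T} ∩→ {G}; cost 0
[col 1] CS: children C:{C}, S:{A} ∪→ {A,C}; cost 1
[col 1] CQS: children CS:{A,C}, Q:{C} ∩→ {C}; cost 0
[col 1] NU: children N:{T}, U:{G} ∪→ {G,T}; cost 1
[col 1] NOU: children NU:{G,T}, O:{T} ∩→ {T}; cost 0
[col 1] CNOQSU: children CQS:{C}, NOU:{T} ∪→ {C,T}; cost 1
[col 2] CS: children C:{G}, S:{T} ∪→ {G,T}; cost 1
[col 2] CQS: children CS:{G,T}, Q:{G} ∩→ {G}; cost 0
[col 2] NU: children N:{A}, U:{G} ∪→ {A,G}; cost 1
[col 2] NOU: children NU:{A,G}, O:{A} ∩→ {A}; cost 0
[col 2] CNOQSU: children CQS:{G}, NOU:{A} ∪→ {A,G}; cost 1
[col 3] CS: children C:{A}, S:{T} ∪→ {A,T}; cost 1
[col 3] CQS: children CS:{A,T}, Q:{A} ∩→ {A}; cost 0
[col 3] NU: children N:{C}, U:{A} ∪→ {A,C}; cost 1
[col 3] NOU: children NU:{A,C}, O:{T} ∪→ {A,C,T}; cost 1
[col 3] CNOQSU: children CQS:{A}, NOU:{A,C,T} ∩→ {A}; cost 0
per-site changes: [3, 3, 3, 3]; total = 12

12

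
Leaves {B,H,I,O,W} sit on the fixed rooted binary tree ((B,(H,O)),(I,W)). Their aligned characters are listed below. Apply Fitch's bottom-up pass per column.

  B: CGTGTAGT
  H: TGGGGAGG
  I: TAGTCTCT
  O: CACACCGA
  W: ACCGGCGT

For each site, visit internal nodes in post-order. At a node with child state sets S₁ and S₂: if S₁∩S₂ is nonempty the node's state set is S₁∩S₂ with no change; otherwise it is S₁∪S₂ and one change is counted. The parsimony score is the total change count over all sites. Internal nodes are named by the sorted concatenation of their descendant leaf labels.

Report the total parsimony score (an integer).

HO@0: {T} ∪ {C} = {C,T} (union, +1)
BHO@0: {C} ∩ {C,T} = {C} (intersection, +0)
IW@0: {T} ∪ {A} = {A,T} (union, +1)
BHIOW@0: {C} ∪ {A,T} = {A,C,T} (union, +1)
HO@1: {G} ∪ {A} = {A,G} (union, +1)
BHO@1: {G} ∩ {A,G} = {G} (intersection, +0)
IW@1: {A} ∪ {C} = {A,C} (union, +1)
BHIOW@1: {G} ∪ {A,C} = {A,C,G} (union, +1)
HO@2: {G} ∪ {C} = {C,G} (union, +1)
BHO@2: {T} ∪ {C,G} = {C,G,T} (union, +1)
IW@2: {G} ∪ {C} = {C,G} (union, +1)
BHIOW@2: {C,G,T} ∩ {C,G} = {C,G} (intersection, +0)
HO@3: {G} ∪ {A} = {A,G} (union, +1)
BHO@3: {G} ∩ {A,G} = {G} (intersection, +0)
IW@3: {T} ∪ {G} = {G,T} (union, +1)
BHIOW@3: {G} ∩ {G,T} = {G} (intersection, +0)
HO@4: {G} ∪ {C} = {C,G} (union, +1)
BHO@4: {T} ∪ {C,G} = {C,G,T} (union, +1)
IW@4: {C} ∪ {G} = {C,G} (union, +1)
BHIOW@4: {C,G,T} ∩ {C,G} = {C,G} (intersection, +0)
HO@5: {A} ∪ {C} = {A,C} (union, +1)
BHO@5: {A} ∩ {A,C} = {A} (intersection, +0)
IW@5: {T} ∪ {C} = {C,T} (union, +1)
BHIOW@5: {A} ∪ {C,T} = {A,C,T} (union, +1)
HO@6: {G} ∩ {G} = {G} (intersection, +0)
BHO@6: {G} ∩ {G} = {G} (intersection, +0)
IW@6: {C} ∪ {G} = {C,G} (union, +1)
BHIOW@6: {G} ∩ {C,G} = {G} (intersection, +0)
HO@7: {G} ∪ {A} = {A,G} (union, +1)
BHO@7: {T} ∪ {A,G} = {A,G,T} (union, +1)
IW@7: {T} ∩ {T} = {T} (intersection, +0)
BHIOW@7: {A,G,T} ∩ {T} = {T} (intersection, +0)
per-site changes: [3, 3, 3, 2, 3, 3, 1, 2]; total = 20

20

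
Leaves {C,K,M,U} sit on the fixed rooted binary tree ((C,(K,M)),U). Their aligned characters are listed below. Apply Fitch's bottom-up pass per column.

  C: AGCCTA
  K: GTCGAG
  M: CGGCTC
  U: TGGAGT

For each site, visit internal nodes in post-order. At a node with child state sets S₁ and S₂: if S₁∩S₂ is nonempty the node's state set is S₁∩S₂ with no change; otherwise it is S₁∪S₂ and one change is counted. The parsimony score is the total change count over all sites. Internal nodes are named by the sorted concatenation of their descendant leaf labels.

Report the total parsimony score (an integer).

13

site 0, node KM: K={G} ∪ M={C} → {C,G} (+1)
site 0, node CKM: C={A} ∪ KM={C,G} → {A,C,G} (+1)
site 0, node CKMU: CKM={A,C,G} ∪ U={T} → {A,C,G,T} (+1)
site 1, node KM: K={T} ∪ M={G} → {G,T} (+1)
site 1, node CKM: C={G} ∩ KM={G,T} → {G} (+0)
site 1, node CKMU: CKM={G} ∩ U={G} → {G} (+0)
site 2, node KM: K={C} ∪ M={G} → {C,G} (+1)
site 2, node CKM: C={C} ∩ KM={C,G} → {C} (+0)
site 2, node CKMU: CKM={C} ∪ U={G} → {C,G} (+1)
site 3, node KM: K={G} ∪ M={C} → {C,G} (+1)
site 3, node CKM: C={C} ∩ KM={C,G} → {C} (+0)
site 3, node CKMU: CKM={C} ∪ U={A} → {A,C} (+1)
site 4, node KM: K={A} ∪ M={T} → {A,T} (+1)
site 4, node CKM: C={T} ∩ KM={A,T} → {T} (+0)
site 4, node CKMU: CKM={T} ∪ U={G} → {G,T} (+1)
site 5, node KM: K={G} ∪ M={C} → {C,G} (+1)
site 5, node CKM: C={A} ∪ KM={C,G} → {A,C,G} (+1)
site 5, node CKMU: CKM={A,C,G} ∪ U={T} → {A,C,G,T} (+1)
per-site changes: [3, 1, 2, 2, 2, 3]; total = 13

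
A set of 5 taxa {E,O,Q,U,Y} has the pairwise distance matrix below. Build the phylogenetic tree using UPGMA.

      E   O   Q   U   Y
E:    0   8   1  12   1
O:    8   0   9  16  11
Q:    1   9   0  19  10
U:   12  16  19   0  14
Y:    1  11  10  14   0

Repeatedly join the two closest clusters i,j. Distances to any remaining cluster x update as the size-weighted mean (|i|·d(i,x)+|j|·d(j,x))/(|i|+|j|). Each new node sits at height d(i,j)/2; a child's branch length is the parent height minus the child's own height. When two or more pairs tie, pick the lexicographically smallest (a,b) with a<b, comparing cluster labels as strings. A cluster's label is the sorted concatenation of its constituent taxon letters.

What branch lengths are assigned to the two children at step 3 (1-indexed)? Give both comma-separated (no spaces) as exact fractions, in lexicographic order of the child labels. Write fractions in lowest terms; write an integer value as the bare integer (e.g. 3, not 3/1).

23/12,14/3

step 1: merge (E,Q) at d=1; branch lengths E→1/2, Q→1/2; new cluster EQ
  updated: d(EQ,O)=17/2, d(EQ,U)=31/2, d(EQ,Y)=11/2
step 2: merge (EQ,Y) at d=11/2; branch lengths EQ→9/4, Y→11/4; new cluster EQY
  updated: d(EQY,O)=28/3, d(EQY,U)=15
step 3: merge (EQY,O) at d=28/3; branch lengths EQY→23/12, O→14/3; new cluster EOQY
  updated: d(EOQY,U)=61/4
step 4: merge (EOQY,U) at d=61/4; branch lengths EOQY→71/24, U→61/8; new cluster EOQUY
final tree: ((((E:1/2,Q:1/2):9/4,Y:11/4):23/12,O:14/3):71/24,U:61/8)
total length: 139/6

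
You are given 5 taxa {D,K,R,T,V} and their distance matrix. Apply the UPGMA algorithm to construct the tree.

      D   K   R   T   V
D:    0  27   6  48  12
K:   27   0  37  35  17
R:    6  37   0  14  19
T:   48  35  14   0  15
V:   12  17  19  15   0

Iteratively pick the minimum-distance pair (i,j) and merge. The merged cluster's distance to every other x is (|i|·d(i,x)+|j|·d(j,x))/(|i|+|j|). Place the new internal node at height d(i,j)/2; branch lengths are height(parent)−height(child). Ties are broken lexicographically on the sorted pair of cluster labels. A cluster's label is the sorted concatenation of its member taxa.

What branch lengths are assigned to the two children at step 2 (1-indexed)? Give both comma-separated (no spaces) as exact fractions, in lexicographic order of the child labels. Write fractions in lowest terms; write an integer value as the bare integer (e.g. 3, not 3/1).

1. join D+R (d=6) ⇒ DR; edges |D|=3, |R|=3
  updated: d(DR,K)=32, d(DR,T)=31, d(DR,V)=31/2
2. join T+V (d=15) ⇒ TV; edges |T|=15/2, |V|=15/2
  updated: d(DR,TV)=93/4, d(K,TV)=26
3. join DR+TV (d=93/4) ⇒ DRTV; edges |DR|=69/8, |TV|=33/8
  updated: d(DRTV,K)=29
4. join DRTV+K (d=29) ⇒ DKRTV; edges |DRTV|=23/8, |K|=29/2
final tree: (((D:3,R:3):69/8,(T:15/2,V:15/2):33/8):23/8,K:29/2)
total length: 409/8

15/2,15/2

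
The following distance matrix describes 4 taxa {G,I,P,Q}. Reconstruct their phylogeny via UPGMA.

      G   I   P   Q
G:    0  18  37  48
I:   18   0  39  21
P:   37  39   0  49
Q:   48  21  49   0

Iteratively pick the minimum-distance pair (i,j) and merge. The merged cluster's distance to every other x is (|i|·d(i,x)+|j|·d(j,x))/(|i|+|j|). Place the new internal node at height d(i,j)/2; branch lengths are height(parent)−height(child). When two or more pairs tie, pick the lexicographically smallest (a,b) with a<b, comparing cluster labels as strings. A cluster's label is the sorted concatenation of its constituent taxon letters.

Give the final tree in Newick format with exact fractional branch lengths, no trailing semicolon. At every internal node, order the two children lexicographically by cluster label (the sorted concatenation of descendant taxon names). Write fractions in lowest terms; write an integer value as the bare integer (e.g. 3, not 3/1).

1. join G+I (d=18) ⇒ GI; edges |G|=9, |I|=9
  updated: d(GI,P)=38, d(GI,Q)=69/2
2. join GI+Q (d=69/2) ⇒ GIQ; edges |GI|=33/4, |Q|=69/4
  updated: d(GIQ,P)=125/3
3. join GIQ+P (d=125/3) ⇒ GIPQ; edges |GIQ|=43/12, |P|=125/6
final tree: (((G:9,I:9):33/4,Q:69/4):43/12,P:125/6)
total length: 815/12

(((G:9,I:9):33/4,Q:69/4):43/12,P:125/6)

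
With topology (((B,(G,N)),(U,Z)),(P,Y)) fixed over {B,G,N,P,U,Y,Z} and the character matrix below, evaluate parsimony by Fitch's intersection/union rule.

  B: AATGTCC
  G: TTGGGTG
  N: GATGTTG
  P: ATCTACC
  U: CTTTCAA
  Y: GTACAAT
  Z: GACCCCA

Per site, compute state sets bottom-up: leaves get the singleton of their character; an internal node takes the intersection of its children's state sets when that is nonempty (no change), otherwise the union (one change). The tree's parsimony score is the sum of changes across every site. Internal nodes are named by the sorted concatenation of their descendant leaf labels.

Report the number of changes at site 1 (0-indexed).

[col 0] GN: children G:{T}, N:{G} ∪→ {G,T}; cost 1
[col 0] BGN: children B:{A}, GN:{G,T} ∪→ {A,G,T}; cost 1
[col 0] UZ: children U:{C}, Z:{G} ∪→ {C,G}; cost 1
[col 0] BGNUZ: children BGN:{A,G,T}, UZ:{C,G} ∩→ {G}; cost 0
[col 0] PY: children P:{A}, Y:{G} ∪→ {A,G}; cost 1
[col 0] BGNPUYZ: children BGNUZ:{G}, PY:{A,G} ∩→ {G}; cost 0
[col 1] GN: children G:{T}, N:{A} ∪→ {A,T}; cost 1
[col 1] BGN: children B:{A}, GN:{A,T} ∩→ {A}; cost 0
[col 1] UZ: children U:{T}, Z:{A} ∪→ {A,T}; cost 1
[col 1] BGNUZ: children BGN:{A}, UZ:{A,T} ∩→ {A}; cost 0
[col 1] PY: children P:{T}, Y:{T} ∩→ {T}; cost 0
[col 1] BGNPUYZ: children BGNUZ:{A}, PY:{T} ∪→ {A,T}; cost 1
[col 2] GN: children G:{G}, N:{T} ∪→ {G,T}; cost 1
[col 2] BGN: children B:{T}, GN:{G,T} ∩→ {T}; cost 0
[col 2] UZ: children U:{T}, Z:{C} ∪→ {C,T}; cost 1
[col 2] BGNUZ: children BGN:{T}, UZ:{C,T} ∩→ {T}; cost 0
[col 2] PY: children P:{C}, Y:{A} ∪→ {A,C}; cost 1
[col 2] BGNPUYZ: children BGNUZ:{T}, PY:{A,C} ∪→ {A,C,T}; cost 1
[col 3] GN: children G:{G}, N:{G} ∩→ {G}; cost 0
[col 3] BGN: children B:{G}, GN:{G} ∩→ {G}; cost 0
[col 3] UZ: children U:{T}, Z:{C} ∪→ {C,T}; cost 1
[col 3] BGNUZ: children BGN:{G}, UZ:{C,T} ∪→ {C,G,T}; cost 1
[col 3] PY: children P:{T}, Y:{C} ∪→ {C,T}; cost 1
[col 3] BGNPUYZ: children BGNUZ:{C,G,T}, PY:{C,T} ∩→ {C,T}; cost 0
[col 4] GN: children G:{G}, N:{T} ∪→ {G,T}; cost 1
[col 4] BGN: children B:{T}, GN:{G,T} ∩→ {T}; cost 0
[col 4] UZ: children U:{C}, Z:{C} ∩→ {C}; cost 0
[col 4] BGNUZ: children BGN:{T}, UZ:{C} ∪→ {C,T}; cost 1
[col 4] PY: children P:{A}, Y:{A} ∩→ {A}; cost 0
[col 4] BGNPUYZ: children BGNUZ:{C,T}, PY:{A} ∪→ {A,C,T}; cost 1
[col 5] GN: children G:{T}, N:{T} ∩→ {T}; cost 0
[col 5] BGN: children B:{C}, GN:{T} ∪→ {C,T}; cost 1
[col 5] UZ: children U:{A}, Z:{C} ∪→ {A,C}; cost 1
[col 5] BGNUZ: children BGN:{C,T}, UZ:{A,C} ∩→ {C}; cost 0
[col 5] PY: children P:{C}, Y:{A} ∪→ {A,C}; cost 1
[col 5] BGNPUYZ: children BGNUZ:{C}, PY:{A,C} ∩→ {C}; cost 0
[col 6] GN: children G:{G}, N:{G} ∩→ {G}; cost 0
[col 6] BGN: children B:{C}, GN:{G} ∪→ {C,G}; cost 1
[col 6] UZ: children U:{A}, Z:{A} ∩→ {A}; cost 0
[col 6] BGNUZ: children BGN:{C,G}, UZ:{A} ∪→ {A,C,G}; cost 1
[col 6] PY: children P:{C}, Y:{T} ∪→ {C,T}; cost 1
[col 6] BGNPUYZ: children BGNUZ:{A,C,G}, PY:{C,T} ∩→ {C}; cost 0
per-site changes: [4, 3, 4, 3, 3, 3, 3]; total = 23

3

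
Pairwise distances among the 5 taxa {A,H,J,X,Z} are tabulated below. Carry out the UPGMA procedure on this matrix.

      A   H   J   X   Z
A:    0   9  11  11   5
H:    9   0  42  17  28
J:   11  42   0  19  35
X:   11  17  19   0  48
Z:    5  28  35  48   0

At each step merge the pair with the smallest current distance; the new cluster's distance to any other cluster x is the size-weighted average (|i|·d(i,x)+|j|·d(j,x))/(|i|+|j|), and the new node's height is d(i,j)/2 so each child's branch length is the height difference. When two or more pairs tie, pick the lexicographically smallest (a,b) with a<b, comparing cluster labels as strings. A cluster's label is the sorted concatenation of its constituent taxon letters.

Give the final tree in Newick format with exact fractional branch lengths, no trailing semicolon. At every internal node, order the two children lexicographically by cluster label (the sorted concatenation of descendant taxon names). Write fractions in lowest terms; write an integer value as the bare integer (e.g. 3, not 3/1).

(((A:5/2,Z:5/2):9,J:23/2):19/12,(H:17/2,X:17/2):55/12)

step 1: merge (A,Z) at d=5; branch lengths A→5/2, Z→5/2; new cluster AZ
  updated: d(AZ,H)=37/2, d(AZ,J)=23, d(AZ,X)=59/2
step 2: merge (H,X) at d=17; branch lengths H→17/2, X→17/2; new cluster HX
  updated: d(AZ,HX)=24, d(HX,J)=61/2
step 3: merge (AZ,J) at d=23; branch lengths AZ→9, J→23/2; new cluster AJZ
  updated: d(AJZ,HX)=157/6
step 4: merge (AJZ,HX) at d=157/6; branch lengths AJZ→19/12, HX→55/12; new cluster AHJXZ
final tree: (((A:5/2,Z:5/2):9,J:23/2):19/12,(H:17/2,X:17/2):55/12)
total length: 146/3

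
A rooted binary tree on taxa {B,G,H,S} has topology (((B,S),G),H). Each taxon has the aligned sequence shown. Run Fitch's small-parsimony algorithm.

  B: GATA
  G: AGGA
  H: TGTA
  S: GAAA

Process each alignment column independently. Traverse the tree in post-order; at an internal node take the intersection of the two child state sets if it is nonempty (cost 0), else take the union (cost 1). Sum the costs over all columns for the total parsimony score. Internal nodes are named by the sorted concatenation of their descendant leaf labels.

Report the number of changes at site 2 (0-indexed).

site 0, node BS: B={G} ∩ S={G} → {G} (+0)
site 0, node BGS: BS={G} ∪ G={A} → {A,G} (+1)
site 0, node BGHS: BGS={A,G} ∪ H={T} → {A,G,T} (+1)
site 1, node BS: B={A} ∩ S={A} → {A} (+0)
site 1, node BGS: BS={A} ∪ G={G} → {A,G} (+1)
site 1, node BGHS: BGS={A,G} ∩ H={G} → {G} (+0)
site 2, node BS: B={T} ∪ S={A} → {A,T} (+1)
site 2, node BGS: BS={A,T} ∪ G={G} → {A,G,T} (+1)
site 2, node BGHS: BGS={A,G,T} ∩ H={T} → {T} (+0)
site 3, node BS: B={A} ∩ S={A} → {A} (+0)
site 3, node BGS: BS={A} ∩ G={A} → {A} (+0)
site 3, node BGHS: BGS={A} ∩ H={A} → {A} (+0)
per-site changes: [2, 1, 2, 0]; total = 5

2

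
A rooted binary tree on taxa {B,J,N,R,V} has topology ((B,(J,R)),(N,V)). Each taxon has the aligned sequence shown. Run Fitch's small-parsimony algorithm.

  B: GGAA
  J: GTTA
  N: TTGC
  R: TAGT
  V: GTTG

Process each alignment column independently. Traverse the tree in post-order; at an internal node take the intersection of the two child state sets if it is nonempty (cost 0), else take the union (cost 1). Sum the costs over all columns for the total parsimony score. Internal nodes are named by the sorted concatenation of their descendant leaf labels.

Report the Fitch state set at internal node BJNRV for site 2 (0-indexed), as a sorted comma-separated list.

site 0, node JR: J={G} ∪ R={T} → {G,T} (+1)
site 0, node BJR: B={G} ∩ JR={G,T} → {G} (+0)
site 0, node NV: N={T} ∪ V={G} → {G,T} (+1)
site 0, node BJNRV: BJR={G} ∩ NV={G,T} → {G} (+0)
site 1, node JR: J={T} ∪ R={A} → {A,T} (+1)
site 1, node BJR: B={G} ∪ JR={A,T} → {A,G,T} (+1)
site 1, node NV: N={T} ∩ V={T} → {T} (+0)
site 1, node BJNRV: BJR={A,G,T} ∩ NV={T} → {T} (+0)
site 2, node JR: J={T} ∪ R={G} → {G,T} (+1)
site 2, node BJR: B={A} ∪ JR={G,T} → {A,G,T} (+1)
site 2, node NV: N={G} ∪ V={T} → {G,T} (+1)
site 2, node BJNRV: BJR={A,G,T} ∩ NV={G,T} → {G,T} (+0)
site 3, node JR: J={A} ∪ R={T} → {A,T} (+1)
site 3, node BJR: B={A} ∩ JR={A,T} → {A} (+0)
site 3, node NV: N={C} ∪ V={G} → {C,G} (+1)
site 3, node BJNRV: BJR={A} ∪ NV={C,G} → {A,C,G} (+1)
per-site changes: [2, 2, 3, 3]; total = 10

G,T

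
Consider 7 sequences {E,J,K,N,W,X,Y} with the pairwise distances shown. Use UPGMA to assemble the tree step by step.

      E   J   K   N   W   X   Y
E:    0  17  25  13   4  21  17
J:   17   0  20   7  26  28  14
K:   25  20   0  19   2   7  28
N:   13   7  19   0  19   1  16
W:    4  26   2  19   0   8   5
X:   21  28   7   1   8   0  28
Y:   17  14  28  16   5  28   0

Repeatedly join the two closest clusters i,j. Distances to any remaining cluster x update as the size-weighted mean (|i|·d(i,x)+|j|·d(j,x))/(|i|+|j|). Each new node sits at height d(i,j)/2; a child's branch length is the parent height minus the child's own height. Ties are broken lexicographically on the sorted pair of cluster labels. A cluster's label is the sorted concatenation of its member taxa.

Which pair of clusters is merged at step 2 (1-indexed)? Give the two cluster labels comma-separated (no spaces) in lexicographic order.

1. join N+X (d=1) ⇒ NX; edges |N|=1/2, |X|=1/2
  updated: d(E,NX)=17, d(J,NX)=35/2, d(K,NX)=13, d(NX,W)=27/2, d(NX,Y)=22
2. join K+W (d=2) ⇒ KW; edges |K|=1, |W|=1
  updated: d(E,KW)=29/2, d(J,KW)=23, d(KW,NX)=53/4, d(KW,Y)=33/2
3. join KW+NX (d=53/4) ⇒ KNWX; edges |KW|=45/8, |NX|=49/8
  updated: d(E,KNWX)=63/4, d(J,KNWX)=81/4, d(KNWX,Y)=77/4
4. join J+Y (d=14) ⇒ JY; edges |J|=7, |Y|=7
  updated: d(E,JY)=17, d(JY,KNWX)=79/4
5. join E+KNWX (d=63/4) ⇒ EKNWX; edges |E|=63/8, |KNWX|=5/4
  updated: d(EKNWX,JY)=96/5
6. join EKNWX+JY (d=96/5) ⇒ EJKNWXY; edges |EKNWX|=69/40, |JY|=13/5
final tree: ((E:63/8,((K:1,W:1):45/8,(N:1/2,X:1/2):49/8):5/4):69/40,(J:7,Y:7):13/5)
total length: 211/5

K,W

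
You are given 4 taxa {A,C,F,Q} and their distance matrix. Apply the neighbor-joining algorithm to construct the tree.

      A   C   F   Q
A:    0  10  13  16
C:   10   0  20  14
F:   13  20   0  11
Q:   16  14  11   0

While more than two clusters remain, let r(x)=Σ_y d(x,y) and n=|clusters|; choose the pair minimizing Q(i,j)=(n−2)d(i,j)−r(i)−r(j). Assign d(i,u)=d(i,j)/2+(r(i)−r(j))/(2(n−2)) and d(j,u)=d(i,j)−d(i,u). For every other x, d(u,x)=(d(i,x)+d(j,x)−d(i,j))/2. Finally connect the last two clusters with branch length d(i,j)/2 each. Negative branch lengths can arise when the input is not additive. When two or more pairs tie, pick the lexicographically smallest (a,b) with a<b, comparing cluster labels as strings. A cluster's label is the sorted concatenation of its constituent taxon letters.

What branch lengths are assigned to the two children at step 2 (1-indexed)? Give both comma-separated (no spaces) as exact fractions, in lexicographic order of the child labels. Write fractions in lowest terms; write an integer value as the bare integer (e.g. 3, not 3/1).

21/4,25/4

1. join A+C (d=10, Q=-63) ⇒ AC; edges |A|=15/4, |C|=25/4
  updated: d(AC,F)=23/2, d(AC,Q)=10
2. join AC+F (d=23/2, Q=-65/2) ⇒ ACF; edges |AC|=21/4, |F|=25/4
  updated: d(ACF,Q)=19/4
3. join ACF+Q (d=19/4) ⇒ ACFQ; edges |ACF|=19/8, |Q|=19/8
final tree: (((A:15/4,C:25/4):21/4,F:25/4):19/8,Q:19/8)
total length: 105/4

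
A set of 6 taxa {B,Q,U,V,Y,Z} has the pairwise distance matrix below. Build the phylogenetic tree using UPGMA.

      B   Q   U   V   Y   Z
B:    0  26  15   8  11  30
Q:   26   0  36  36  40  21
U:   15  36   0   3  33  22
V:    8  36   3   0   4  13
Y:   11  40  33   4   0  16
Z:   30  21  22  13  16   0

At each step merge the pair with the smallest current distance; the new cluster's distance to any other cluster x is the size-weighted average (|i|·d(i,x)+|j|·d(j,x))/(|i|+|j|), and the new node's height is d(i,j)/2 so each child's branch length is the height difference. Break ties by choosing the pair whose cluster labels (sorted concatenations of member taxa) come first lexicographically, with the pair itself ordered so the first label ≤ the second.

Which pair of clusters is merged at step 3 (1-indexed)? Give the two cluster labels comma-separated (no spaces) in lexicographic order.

iteration 1: select U,V (d=3); attach at lengths (3/2, 3/2); label the merged cluster UV
  updated: d(B,UV)=23/2, d(Q,UV)=36, d(UV,Y)=37/2, d(UV,Z)=35/2
iteration 2: select B,Y (d=11); attach at lengths (11/2, 11/2); label the merged cluster BY
  updated: d(BY,Q)=33, d(BY,UV)=15, d(BY,Z)=23
iteration 3: select BY,UV (d=15); attach at lengths (2, 6); label the merged cluster BUVY
  updated: d(BUVY,Q)=69/2, d(BUVY,Z)=81/4
iteration 4: select BUVY,Z (d=81/4); attach at lengths (21/8, 81/8); label the merged cluster BUVYZ
  updated: d(BUVYZ,Q)=159/5
iteration 5: select BUVYZ,Q (d=159/5); attach at lengths (231/40, 159/10); label the merged cluster BQUVYZ
final tree: ((((B:11/2,Y:11/2):2,(U:3/2,V:3/2):6):21/8,Z:81/8):231/40,Q:159/10)
total length: 2257/40

BY,UV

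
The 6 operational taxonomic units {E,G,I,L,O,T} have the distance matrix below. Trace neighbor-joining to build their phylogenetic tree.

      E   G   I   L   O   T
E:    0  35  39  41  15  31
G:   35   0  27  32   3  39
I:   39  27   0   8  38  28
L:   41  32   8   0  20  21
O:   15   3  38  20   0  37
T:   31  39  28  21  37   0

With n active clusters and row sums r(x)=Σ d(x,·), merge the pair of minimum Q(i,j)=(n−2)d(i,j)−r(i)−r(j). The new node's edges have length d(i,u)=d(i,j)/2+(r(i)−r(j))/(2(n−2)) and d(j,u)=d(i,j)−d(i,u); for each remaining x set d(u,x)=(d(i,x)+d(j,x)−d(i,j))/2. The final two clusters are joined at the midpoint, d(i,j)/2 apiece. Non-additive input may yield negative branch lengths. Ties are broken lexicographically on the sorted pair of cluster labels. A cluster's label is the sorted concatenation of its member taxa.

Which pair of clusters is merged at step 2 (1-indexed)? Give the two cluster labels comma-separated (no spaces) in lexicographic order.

1. join G+O (d=3, Q=-237) ⇒ GO; edges |G|=35/8, |O|=-11/8
  updated: d(E,GO)=47/2, d(GO,I)=31, d(GO,L)=49/2, d(GO,T)=73/2
2. join E+GO (d=47/2, Q=-359/2) ⇒ EGO; edges |E|=179/12, |GO|=103/12
  updated: d(EGO,I)=93/4, d(EGO,L)=21, d(EGO,T)=22
3. join EGO+T (d=22, Q=-373/4) ⇒ EGOT; edges |EGO|=157/16, |T|=195/16
  updated: d(EGOT,I)=117/8, d(EGOT,L)=10
4. join EGOT+I (d=117/8, Q=-261/8) ⇒ EGIOT; edges |EGOT|=133/16, |I|=101/16
  updated: d(EGIOT,L)=27/16
5. join EGIOT+L (d=27/16) ⇒ EGILOT; edges |EGIOT|=27/32, |L|=27/32
final tree: ((((E:179/12,(G:35/8,O:-11/8):103/12):157/16,T:195/16):133/16,I:101/16):27/32,L:27/32)
total length: 1037/16

E,GO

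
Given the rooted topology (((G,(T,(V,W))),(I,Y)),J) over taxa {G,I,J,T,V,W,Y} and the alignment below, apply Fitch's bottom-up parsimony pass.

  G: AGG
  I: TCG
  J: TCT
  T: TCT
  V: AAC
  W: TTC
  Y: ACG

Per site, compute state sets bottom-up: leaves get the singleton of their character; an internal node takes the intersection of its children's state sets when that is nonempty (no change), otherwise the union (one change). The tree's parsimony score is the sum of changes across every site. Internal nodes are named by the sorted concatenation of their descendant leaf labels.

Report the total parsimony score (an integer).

9

[col 0] VW: children V:{A}, W:{T} ∪→ {A,T}; cost 1
[col 0] TVW: children T:{T}, VW:{A,T} ∩→ {T}; cost 0
[col 0] GTVW: children G:{A}, TVW:{T} ∪→ {A,T}; cost 1
[col 0] IY: children I:{T}, Y:{A} ∪→ {A,T}; cost 1
[col 0] GITVWY: children GTVW:{A,T}, IY:{A,T} ∩→ {A,T}; cost 0
[col 0] GIJTVWY: children GITVWY:{A,T}, J:{T} ∩→ {T}; cost 0
[col 1] VW: children V:{A}, W:{T} ∪→ {A,T}; cost 1
[col 1] TVW: children T:{C}, VW:{A,T} ∪→ {A,C,T}; cost 1
[col 1] GTVW: children G:{G}, TVW:{A,C,T} ∪→ {A,C,G,T}; cost 1
[col 1] IY: children I:{C}, Y:{C} ∩→ {C}; cost 0
[col 1] GITVWY: children GTVW:{A,C,G,T}, IY:{C} ∩→ {C}; cost 0
[col 1] GIJTVWY: children GITVWY:{C}, J:{C} ∩→ {C}; cost 0
[col 2] VW: children V:{C}, W:{C} ∩→ {C}; cost 0
[col 2] TVW: children T:{T}, VW:{C} ∪→ {C,T}; cost 1
[col 2] GTVW: children G:{G}, TVW:{C,T} ∪→ {C,G,T}; cost 1
[col 2] IY: children I:{G}, Y:{G} ∩→ {G}; cost 0
[col 2] GITVWY: children GTVW:{C,G,T}, IY:{G} ∩→ {G}; cost 0
[col 2] GIJTVWY: children GITVWY:{G}, J:{T} ∪→ {G,T}; cost 1
per-site changes: [3, 3, 3]; total = 9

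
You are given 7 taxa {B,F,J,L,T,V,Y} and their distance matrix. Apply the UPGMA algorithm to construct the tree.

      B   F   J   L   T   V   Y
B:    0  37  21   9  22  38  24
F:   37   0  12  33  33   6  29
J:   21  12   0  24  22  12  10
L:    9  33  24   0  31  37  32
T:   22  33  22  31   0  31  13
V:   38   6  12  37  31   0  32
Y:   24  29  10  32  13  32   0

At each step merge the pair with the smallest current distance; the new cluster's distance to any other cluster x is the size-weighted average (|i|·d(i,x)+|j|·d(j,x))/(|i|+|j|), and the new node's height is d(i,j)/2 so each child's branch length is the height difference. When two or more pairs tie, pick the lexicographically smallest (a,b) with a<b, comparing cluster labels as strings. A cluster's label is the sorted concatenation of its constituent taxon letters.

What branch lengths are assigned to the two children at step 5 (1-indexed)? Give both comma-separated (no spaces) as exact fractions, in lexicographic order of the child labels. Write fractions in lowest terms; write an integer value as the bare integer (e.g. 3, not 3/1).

113/12,11/3

step 1: merge (F,V) at d=6; branch lengths F→3, V→3; new cluster FV
  updated: d(B,FV)=75/2, d(FV,J)=12, d(FV,L)=35, d(FV,T)=32, d(FV,Y)=61/2
step 2: merge (B,L) at d=9; branch lengths B→9/2, L→9/2; new cluster BL
  updated: d(BL,FV)=145/4, d(BL,J)=45/2, d(BL,T)=53/2, d(BL,Y)=28
step 3: merge (J,Y) at d=10; branch lengths J→5, Y→5; new cluster JY
  updated: d(BL,JY)=101/4, d(FV,JY)=85/4, d(JY,T)=35/2
step 4: merge (JY,T) at d=35/2; branch lengths JY→15/4, T→35/4; new cluster JTY
  updated: d(BL,JTY)=77/3, d(FV,JTY)=149/6
step 5: merge (FV,JTY) at d=149/6; branch lengths FV→113/12, JTY→11/3; new cluster FJTVY
  updated: d(BL,FJTVY)=299/10
step 6: merge (BL,FJTVY) at d=299/10; branch lengths BL→209/20, FJTVY→38/15; new cluster BFJLTVY
final tree: ((B:9/2,L:9/2):209/20,((F:3,V:3):113/12,((J:5,Y:5):15/4,T:35/4):11/3):38/15)
total length: 1907/30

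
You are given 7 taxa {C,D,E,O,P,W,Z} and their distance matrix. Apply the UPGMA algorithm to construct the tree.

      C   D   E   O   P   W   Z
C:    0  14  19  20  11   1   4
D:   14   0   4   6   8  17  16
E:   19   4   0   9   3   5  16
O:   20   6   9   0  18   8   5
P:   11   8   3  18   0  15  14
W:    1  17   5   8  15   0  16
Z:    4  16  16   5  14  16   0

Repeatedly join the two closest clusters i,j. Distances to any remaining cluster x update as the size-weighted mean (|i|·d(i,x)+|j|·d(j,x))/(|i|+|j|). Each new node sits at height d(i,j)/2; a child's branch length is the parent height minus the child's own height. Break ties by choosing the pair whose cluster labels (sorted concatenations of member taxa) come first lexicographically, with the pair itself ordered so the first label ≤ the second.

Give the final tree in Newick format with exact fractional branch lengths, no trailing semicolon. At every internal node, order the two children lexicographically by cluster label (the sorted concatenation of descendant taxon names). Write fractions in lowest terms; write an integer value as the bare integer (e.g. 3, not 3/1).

iteration 1: select C,W (d=1); attach at lengths (1/2, 1/2); label the merged cluster CW
  updated: d(CW,D)=31/2, d(CW,E)=12, d(CW,O)=14, d(CW,P)=13, d(CW,Z)=10
iteration 2: select E,P (d=3); attach at lengths (3/2, 3/2); label the merged cluster EP
  updated: d(CW,EP)=25/2, d(D,EP)=6, d(EP,O)=27/2, d(EP,Z)=15
iteration 3: select O,Z (d=5); attach at lengths (5/2, 5/2); label the merged cluster OZ
  updated: d(CW,OZ)=12, d(D,OZ)=11, d(EP,OZ)=57/4
iteration 4: select D,EP (d=6); attach at lengths (3, 3/2); label the merged cluster DEP
  updated: d(CW,DEP)=27/2, d(DEP,OZ)=79/6
iteration 5: select CW,OZ (d=12); attach at lengths (11/2, 7/2); label the merged cluster COWZ
  updated: d(COWZ,DEP)=40/3
iteration 6: select COWZ,DEP (d=40/3); attach at lengths (2/3, 11/3); label the merged cluster CDEOPWZ
final tree: (((C:1/2,W:1/2):11/2,(O:5/2,Z:5/2):7/2):2/3,(D:3,(E:3/2,P:3/2):3/2):11/3)
total length: 161/6

(((C:1/2,W:1/2):11/2,(O:5/2,Z:5/2):7/2):2/3,(D:3,(E:3/2,P:3/2):3/2):11/3)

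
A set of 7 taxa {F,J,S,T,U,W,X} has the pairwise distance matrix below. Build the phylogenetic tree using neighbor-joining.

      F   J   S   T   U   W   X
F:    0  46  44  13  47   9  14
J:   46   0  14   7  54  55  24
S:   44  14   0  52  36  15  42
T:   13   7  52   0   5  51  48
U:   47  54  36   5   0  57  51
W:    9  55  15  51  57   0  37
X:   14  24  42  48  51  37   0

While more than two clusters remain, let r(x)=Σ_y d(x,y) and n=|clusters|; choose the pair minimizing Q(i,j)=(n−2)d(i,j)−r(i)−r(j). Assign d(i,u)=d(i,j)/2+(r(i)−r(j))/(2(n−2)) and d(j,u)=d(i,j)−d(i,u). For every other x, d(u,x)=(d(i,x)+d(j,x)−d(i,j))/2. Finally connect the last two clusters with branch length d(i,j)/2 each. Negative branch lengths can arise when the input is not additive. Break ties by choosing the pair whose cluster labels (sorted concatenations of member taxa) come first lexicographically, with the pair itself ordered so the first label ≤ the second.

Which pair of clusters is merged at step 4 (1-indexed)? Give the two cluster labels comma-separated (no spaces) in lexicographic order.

step 1: merge (T,U) at d=5, Q=-401; branch lengths T→-49/10, U→99/10; new cluster TU
  updated: d(F,TU)=55/2, d(J,TU)=28, d(S,TU)=83/2, d(TU,W)=103/2, d(TU,X)=47
step 2: merge (F,W) at d=9, Q=-272; branch lengths F→9/8, W→63/8; new cluster FW
  updated: d(FW,J)=46, d(FW,S)=25, d(FW,TU)=35, d(FW,X)=21
step 3: merge (FW,X) at d=21, Q=-198; branch lengths FW→28/3, X→35/3; new cluster FWX
  updated: d(FWX,J)=49/2, d(FWX,S)=23, d(FWX,TU)=61/2
step 4: merge (FWX,TU) at d=61/2, Q=-117; branch lengths FWX→39/4, TU→83/4; new cluster FTUWX
  updated: d(FTUWX,J)=11, d(FTUWX,S)=17
step 5: merge (FTUWX,J) at d=11, Q=-42; branch lengths FTUWX→7, J→4; new cluster FJTUWX
  updated: d(FJTUWX,S)=10
step 6: merge (FJTUWX,S) at d=10; branch lengths FJTUWX→5, S→5; new cluster FJSTUWX
final tree: (((((F:9/8,W:63/8):28/3,X:35/3):39/4,(T:-49/10,U:99/10):83/4):7,J:4):5,S:5)
total length: 173/2

FWX,TU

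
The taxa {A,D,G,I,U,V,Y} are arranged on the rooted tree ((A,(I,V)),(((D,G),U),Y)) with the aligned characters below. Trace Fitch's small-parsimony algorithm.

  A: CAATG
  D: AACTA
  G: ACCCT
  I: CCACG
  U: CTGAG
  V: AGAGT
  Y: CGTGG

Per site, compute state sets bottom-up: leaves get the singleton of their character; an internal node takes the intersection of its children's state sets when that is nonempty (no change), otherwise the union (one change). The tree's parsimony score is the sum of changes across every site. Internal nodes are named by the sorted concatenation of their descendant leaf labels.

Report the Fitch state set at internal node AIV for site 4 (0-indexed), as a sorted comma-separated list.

site 0, node IV: I={C} ∪ V={A} → {A,C} (+1)
site 0, node AIV: A={C} ∩ IV={A,C} → {C} (+0)
site 0, node DG: D={A} ∩ G={A} → {A} (+0)
site 0, node DGU: DG={A} ∪ U={C} → {A,C} (+1)
site 0, node DGUY: DGU={A,C} ∩ Y={C} → {C} (+0)
site 0, node ADGIUVY: AIV={C} ∩ DGUY={C} → {C} (+0)
site 1, node IV: I={C} ∪ V={G} → {C,G} (+1)
site 1, node AIV: A={A} ∪ IV={C,G} → {A,C,G} (+1)
site 1, node DG: D={A} ∪ G={C} → {A,C} (+1)
site 1, node DGU: DG={A,C} ∪ U={T} → {A,C,T} (+1)
site 1, node DGUY: DGU={A,C,T} ∪ Y={G} → {A,C,G,T} (+1)
site 1, node ADGIUVY: AIV={A,C,G} ∩ DGUY={A,C,G,T} → {A,C,G} (+0)
site 2, node IV: I={A} ∩ V={A} → {A} (+0)
site 2, node AIV: A={A} ∩ IV={A} → {A} (+0)
site 2, node DG: D={C} ∩ G={C} → {C} (+0)
site 2, node DGU: DG={C} ∪ U={G} → {C,G} (+1)
site 2, node DGUY: DGU={C,G} ∪ Y={T} → {C,G,T} (+1)
site 2, node ADGIUVY: AIV={A} ∪ DGUY={C,G,T} → {A,C,G,T} (+1)
site 3, node IV: I={C} ∪ V={G} → {C,G} (+1)
site 3, node AIV: A={T} ∪ IV={C,G} → {C,G,T} (+1)
site 3, node DG: D={T} ∪ G={C} → {C,T} (+1)
site 3, node DGU: DG={C,T} ∪ U={A} → {A,C,T} (+1)
site 3, node DGUY: DGU={A,C,T} ∪ Y={G} → {A,C,G,T} (+1)
site 3, node ADGIUVY: AIV={C,G,T} ∩ DGUY={A,C,G,T} → {C,G,T} (+0)
site 4, node IV: I={G} ∪ V={T} → {G,T} (+1)
site 4, node AIV: A={G} ∩ IV={G,T} → {G} (+0)
site 4, node DG: D={A} ∪ G={T} → {A,T} (+1)
site 4, node DGU: DG={A,T} ∪ U={G} → {A,G,T} (+1)
site 4, node DGUY: DGU={A,G,T} ∩ Y={G} → {G} (+0)
site 4, node ADGIUVY: AIV={G} ∩ DGUY={G} → {G} (+0)
per-site changes: [2, 5, 3, 5, 3]; total = 18

G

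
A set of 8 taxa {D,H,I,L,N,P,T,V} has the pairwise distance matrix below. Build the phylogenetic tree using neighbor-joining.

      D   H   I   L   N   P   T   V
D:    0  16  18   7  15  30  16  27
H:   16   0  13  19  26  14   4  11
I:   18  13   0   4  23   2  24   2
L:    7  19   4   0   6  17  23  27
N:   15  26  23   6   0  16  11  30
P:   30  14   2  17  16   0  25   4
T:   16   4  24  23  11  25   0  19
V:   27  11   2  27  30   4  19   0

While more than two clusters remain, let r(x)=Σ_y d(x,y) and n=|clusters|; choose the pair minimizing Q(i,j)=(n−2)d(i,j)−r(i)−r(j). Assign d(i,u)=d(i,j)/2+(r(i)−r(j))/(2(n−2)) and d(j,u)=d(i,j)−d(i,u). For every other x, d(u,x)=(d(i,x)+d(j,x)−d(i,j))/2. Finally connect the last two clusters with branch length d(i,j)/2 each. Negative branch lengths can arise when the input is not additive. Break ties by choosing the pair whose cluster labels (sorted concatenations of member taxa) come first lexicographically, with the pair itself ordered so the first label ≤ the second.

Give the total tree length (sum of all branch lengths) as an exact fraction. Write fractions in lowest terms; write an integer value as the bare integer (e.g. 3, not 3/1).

1. join P+V (d=4, Q=-204) ⇒ PV; edges |P|=1, |V|=3
  updated: d(D,PV)=53/2, d(H,PV)=21/2, d(I,PV)=0, d(L,PV)=20, d(N,PV)=21, d(PV,T)=20
2. join I+PV (d=0, Q=-180) ⇒ IPV; edges |I|=-8/5, |PV|=8/5
  updated: d(D,IPV)=89/4, d(H,IPV)=47/4, d(IPV,L)=12, d(IPV,N)=22, d(IPV,T)=22
3. join H+T (d=4, Q=-547/4) ⇒ HT; edges |H|=67/32, |T|=61/32
  updated: d(D,HT)=14, d(HT,IPV)=119/8, d(HT,L)=19, d(HT,N)=33/2
4. join HT+IPV (d=119/8, Q=-727/8) ⇒ HIPTV; edges |HT|=101/16, |IPV|=137/16
  updated: d(D,HIPTV)=171/16, d(HIPTV,L)=129/16, d(HIPTV,N)=189/16
5. join D+HIPTV (d=171/16, Q=-335/8) ⇒ DHIPTV; edges |D|=47/8, |HIPTV|=77/16
  updated: d(DHIPTV,L)=35/16, d(DHIPTV,N)=129/16
6. join DHIPTV+L (d=35/16, Q=-65/4) ⇒ DHILPTV; edges |DHIPTV|=17/8, |L|=1/16
  updated: d(DHILPTV,N)=95/16
7. join DHILPTV+N (d=95/16) ⇒ DHILNPTV; edges |DHILPTV|=95/32, |N|=95/32
final tree: (((D:47/8,((H:67/32,T:61/32):101/16,(I:-8/5,(P:1,V:3):8/5):137/16):77/16):17/8,L:1/16):95/32,N:95/32)
total length: 667/16

667/16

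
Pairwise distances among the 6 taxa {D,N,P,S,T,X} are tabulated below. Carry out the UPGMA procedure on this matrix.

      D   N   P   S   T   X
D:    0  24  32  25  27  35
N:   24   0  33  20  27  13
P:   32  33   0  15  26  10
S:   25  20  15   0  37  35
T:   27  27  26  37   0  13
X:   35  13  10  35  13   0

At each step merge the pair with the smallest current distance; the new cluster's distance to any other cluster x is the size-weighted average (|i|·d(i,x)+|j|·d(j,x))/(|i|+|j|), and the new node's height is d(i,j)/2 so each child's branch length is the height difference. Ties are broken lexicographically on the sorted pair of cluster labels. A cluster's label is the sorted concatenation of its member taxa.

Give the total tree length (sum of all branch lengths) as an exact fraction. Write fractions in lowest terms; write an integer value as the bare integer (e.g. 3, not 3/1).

587/9

iteration 1: select P,X (d=10); attach at lengths (5, 5); label the merged cluster PX
  updated: d(D,PX)=67/2, d(N,PX)=23, d(PX,S)=25, d(PX,T)=39/2
iteration 2: select PX,T (d=39/2); attach at lengths (19/4, 39/4); label the merged cluster PTX
  updated: d(D,PTX)=94/3, d(N,PTX)=73/3, d(PTX,S)=29
iteration 3: select N,S (d=20); attach at lengths (10, 10); label the merged cluster NS
  updated: d(D,NS)=49/2, d(NS,PTX)=80/3
iteration 4: select D,NS (d=49/2); attach at lengths (49/4, 9/4); label the merged cluster DNS
  updated: d(DNS,PTX)=254/9
iteration 5: select DNS,PTX (d=254/9); attach at lengths (67/36, 157/36); label the merged cluster DNPSTX
final tree: ((D:49/4,(N:10,S:10):9/4):67/36,((P:5,X:5):19/4,T:39/4):157/36)
total length: 587/9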